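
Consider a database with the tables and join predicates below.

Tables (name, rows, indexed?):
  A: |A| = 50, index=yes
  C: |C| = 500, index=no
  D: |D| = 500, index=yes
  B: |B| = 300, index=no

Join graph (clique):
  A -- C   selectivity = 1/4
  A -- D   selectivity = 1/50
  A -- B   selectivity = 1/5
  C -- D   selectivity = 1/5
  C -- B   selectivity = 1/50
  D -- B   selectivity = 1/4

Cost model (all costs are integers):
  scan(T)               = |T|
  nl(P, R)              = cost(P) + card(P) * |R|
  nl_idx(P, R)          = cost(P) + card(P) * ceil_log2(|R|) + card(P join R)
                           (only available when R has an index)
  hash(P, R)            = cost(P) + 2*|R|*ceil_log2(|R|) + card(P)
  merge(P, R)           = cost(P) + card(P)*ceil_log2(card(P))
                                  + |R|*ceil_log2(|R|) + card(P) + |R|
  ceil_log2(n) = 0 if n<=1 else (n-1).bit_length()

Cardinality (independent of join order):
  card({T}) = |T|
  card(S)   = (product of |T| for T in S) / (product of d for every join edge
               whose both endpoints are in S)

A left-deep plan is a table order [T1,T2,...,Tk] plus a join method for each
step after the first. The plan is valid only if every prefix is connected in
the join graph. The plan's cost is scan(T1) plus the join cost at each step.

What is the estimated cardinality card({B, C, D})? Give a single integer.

Tables in S: B(300), C(500), D(500)
Edges inside S: C-D(d=5), C-B(d=50), D-B(d=4)
numerator = 300 * 500 * 500 = 75000000
denominator = 5 * 50 * 4 = 1000
card(S) = 75000000 / 1000 = 75000

75000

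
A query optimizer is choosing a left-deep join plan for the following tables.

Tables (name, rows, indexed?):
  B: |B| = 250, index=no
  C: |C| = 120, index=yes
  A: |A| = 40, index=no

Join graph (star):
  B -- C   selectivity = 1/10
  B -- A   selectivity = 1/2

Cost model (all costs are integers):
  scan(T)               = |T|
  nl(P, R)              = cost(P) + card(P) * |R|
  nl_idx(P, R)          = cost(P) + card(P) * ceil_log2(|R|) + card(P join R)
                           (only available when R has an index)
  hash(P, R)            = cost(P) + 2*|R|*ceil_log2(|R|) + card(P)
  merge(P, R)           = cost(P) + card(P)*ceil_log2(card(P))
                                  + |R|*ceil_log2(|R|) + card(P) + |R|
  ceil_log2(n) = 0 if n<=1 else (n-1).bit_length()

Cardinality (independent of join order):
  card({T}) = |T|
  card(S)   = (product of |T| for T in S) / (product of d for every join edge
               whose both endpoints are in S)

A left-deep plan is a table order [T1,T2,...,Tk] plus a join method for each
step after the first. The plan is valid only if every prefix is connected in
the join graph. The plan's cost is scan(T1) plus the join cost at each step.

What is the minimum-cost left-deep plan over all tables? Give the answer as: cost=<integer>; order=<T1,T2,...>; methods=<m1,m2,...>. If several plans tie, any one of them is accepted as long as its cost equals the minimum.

cost=5660; order=B,C,A; methods=hash,hash

Selinger DP (subsets sized 1..n):
  {B}: scan cost=250, card=250
  {C}: scan cost=120, card=120
  {A}: scan cost=40, card=40
  {BC}: card=3000; try (C,hash)→2180, (B,merge)→3330, (C,merge)→3460, (B,hash)→4240, (C,nl_idx)→5000, (B,nl)→30120 …(+1); best=2180 via (C,hash)
  {AB}: card=5000; try (A,hash)→980, (B,merge)→2570, (A,merge)→2780, (B,hash)→4080, (B,nl)→10040, (A,nl)→10250; best=980 via (A,hash)
  {ABC}: card=60000; try (A,hash)→5660, (C,hash)→7660, (A,merge)→41460, (C,merge)→71940, (C,nl_idx)→95980, (A,nl)→122180 …(+1); best=5660 via (A,hash)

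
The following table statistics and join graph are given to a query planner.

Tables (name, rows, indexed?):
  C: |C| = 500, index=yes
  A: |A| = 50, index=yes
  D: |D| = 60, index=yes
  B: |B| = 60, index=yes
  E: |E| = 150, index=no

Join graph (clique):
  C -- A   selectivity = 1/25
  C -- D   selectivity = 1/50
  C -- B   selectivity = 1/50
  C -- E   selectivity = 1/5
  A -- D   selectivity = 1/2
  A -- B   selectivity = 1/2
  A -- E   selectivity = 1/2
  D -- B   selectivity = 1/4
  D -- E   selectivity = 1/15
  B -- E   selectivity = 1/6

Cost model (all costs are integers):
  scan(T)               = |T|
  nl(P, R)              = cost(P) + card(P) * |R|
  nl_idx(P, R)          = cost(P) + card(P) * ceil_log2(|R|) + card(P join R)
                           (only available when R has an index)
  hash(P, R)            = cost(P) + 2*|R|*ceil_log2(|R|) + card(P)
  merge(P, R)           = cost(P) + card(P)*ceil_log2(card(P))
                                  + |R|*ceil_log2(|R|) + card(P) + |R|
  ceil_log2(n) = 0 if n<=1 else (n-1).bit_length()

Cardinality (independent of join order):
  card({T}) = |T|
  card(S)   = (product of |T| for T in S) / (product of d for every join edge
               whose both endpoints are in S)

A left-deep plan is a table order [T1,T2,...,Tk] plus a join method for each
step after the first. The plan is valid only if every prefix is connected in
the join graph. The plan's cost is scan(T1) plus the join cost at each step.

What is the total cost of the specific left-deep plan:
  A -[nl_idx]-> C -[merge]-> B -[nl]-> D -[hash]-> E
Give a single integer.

51410

step 1: scan A: cost=50, card=50
step 2: join C via nl_idx
    card(P join C) = 50*500/(25) = 1000
    cost = 50 + 50*9 + 1000 = 1500
step 3: join B via merge
    card(P join B) = 1000*60/(50*2) = 600
    cost = 1500 + 1000*10 + 60*6 + 1000 + 60 = 12920
step 4: join D via nl
    card(P join D) = 600*60/(50*2*4) = 90
    cost = 12920 + 600*60 = 48920
step 5: join E via hash
    card(P join E) = 90*150/(5*2*15*6) = 15
    cost = 48920 + 2*150*8 + 90 = 51410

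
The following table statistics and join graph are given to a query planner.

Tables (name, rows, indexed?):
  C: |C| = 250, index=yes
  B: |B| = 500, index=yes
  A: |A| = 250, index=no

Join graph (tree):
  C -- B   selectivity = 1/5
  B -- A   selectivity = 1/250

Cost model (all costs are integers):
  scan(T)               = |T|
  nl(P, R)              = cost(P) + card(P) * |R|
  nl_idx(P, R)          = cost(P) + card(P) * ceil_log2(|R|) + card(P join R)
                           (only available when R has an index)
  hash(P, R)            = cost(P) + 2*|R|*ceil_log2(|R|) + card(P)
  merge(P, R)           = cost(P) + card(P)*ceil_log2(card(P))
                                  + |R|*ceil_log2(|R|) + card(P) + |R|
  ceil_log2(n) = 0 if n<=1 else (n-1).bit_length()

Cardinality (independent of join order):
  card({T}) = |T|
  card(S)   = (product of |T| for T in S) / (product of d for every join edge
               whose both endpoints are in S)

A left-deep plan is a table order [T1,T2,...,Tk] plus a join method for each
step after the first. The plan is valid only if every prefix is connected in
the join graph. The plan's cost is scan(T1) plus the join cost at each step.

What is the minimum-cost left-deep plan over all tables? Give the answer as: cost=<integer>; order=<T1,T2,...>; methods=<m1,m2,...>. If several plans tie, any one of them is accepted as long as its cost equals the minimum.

Selinger DP (subsets sized 1..n):
  {C}: scan cost=250, card=250
  {B}: scan cost=500, card=500
  {A}: scan cost=250, card=250
  {BC}: card=25000; try (C,hash)→5000, (B,merge)→7500, (C,merge)→7750, (B,hash)→9500, (B,nl_idx)→27500, (C,nl_idx)→29500 …(+2); best=5000 via (C,hash)
  {AB}: card=500; try (B,nl_idx)→3000, (A,hash)→5000, (B,merge)→7500, (A,merge)→7750, (B,hash)→9500, (B,nl)→125250 …(+1); best=3000 via (B,nl_idx)
  {ABC}: card=25000; try (C,hash)→7500, (C,merge)→10250, (C,nl_idx)→32000, (A,hash)→34000, (C,nl)→128000, (A,merge)→407250 …(+1); best=7500 via (C,hash)

cost=7500; order=A,B,C; methods=nl_idx,hash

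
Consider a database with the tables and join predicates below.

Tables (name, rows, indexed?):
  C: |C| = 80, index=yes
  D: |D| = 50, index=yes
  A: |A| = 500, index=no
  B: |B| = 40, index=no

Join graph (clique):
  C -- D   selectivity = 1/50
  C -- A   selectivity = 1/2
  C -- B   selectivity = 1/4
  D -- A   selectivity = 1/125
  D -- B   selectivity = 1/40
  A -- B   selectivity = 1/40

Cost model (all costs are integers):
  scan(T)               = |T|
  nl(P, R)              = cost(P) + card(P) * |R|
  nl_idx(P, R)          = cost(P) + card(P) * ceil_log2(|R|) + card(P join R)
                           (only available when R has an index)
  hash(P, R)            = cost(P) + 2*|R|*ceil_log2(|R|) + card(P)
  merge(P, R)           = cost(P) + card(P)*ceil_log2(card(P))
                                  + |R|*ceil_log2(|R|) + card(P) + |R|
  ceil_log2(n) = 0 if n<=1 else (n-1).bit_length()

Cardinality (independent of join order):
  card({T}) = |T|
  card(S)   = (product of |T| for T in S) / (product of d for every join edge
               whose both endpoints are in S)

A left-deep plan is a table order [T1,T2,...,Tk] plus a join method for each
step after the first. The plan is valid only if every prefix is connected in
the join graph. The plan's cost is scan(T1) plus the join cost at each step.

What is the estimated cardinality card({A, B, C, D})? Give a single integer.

Tables in S: A(500), B(40), C(80), D(50)
Edges inside S: C-D(d=50), C-A(d=2), C-B(d=4), D-A(d=125), D-B(d=40), A-B(d=40)
numerator = 500 * 40 * 80 * 50 = 80000000
denominator = 50 * 2 * 4 * 125 * 40 * 40 = 80000000
card(S) = 80000000 / 80000000 = 1

1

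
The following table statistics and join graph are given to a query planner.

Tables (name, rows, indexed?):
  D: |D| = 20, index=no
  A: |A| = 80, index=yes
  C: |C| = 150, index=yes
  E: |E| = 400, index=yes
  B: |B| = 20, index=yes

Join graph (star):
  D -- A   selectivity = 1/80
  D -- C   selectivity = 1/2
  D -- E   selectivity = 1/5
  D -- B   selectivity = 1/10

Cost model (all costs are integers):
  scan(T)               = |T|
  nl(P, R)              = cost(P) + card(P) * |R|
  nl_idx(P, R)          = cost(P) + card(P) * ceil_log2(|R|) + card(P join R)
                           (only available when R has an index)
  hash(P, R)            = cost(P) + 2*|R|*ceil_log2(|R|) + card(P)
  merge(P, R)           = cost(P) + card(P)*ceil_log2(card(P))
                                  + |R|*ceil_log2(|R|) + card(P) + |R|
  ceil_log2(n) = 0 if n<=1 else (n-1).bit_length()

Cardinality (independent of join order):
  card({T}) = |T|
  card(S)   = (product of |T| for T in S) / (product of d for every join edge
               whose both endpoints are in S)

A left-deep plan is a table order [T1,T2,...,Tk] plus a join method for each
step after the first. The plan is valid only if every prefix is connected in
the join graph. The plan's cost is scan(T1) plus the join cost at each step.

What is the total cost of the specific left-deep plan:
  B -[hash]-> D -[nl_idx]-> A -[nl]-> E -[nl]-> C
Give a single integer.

496560

step 1: scan B: cost=20, card=20
step 2: join D via hash
    card(P join D) = 20*20/(10) = 40
    cost = 20 + 2*20*5 + 20 = 240
step 3: join A via nl_idx
    card(P join A) = 40*80/(80) = 40
    cost = 240 + 40*7 + 40 = 560
step 4: join E via nl
    card(P join E) = 40*400/(5) = 3200
    cost = 560 + 40*400 = 16560
step 5: join C via nl
    card(P join C) = 3200*150/(2) = 240000
    cost = 16560 + 3200*150 = 496560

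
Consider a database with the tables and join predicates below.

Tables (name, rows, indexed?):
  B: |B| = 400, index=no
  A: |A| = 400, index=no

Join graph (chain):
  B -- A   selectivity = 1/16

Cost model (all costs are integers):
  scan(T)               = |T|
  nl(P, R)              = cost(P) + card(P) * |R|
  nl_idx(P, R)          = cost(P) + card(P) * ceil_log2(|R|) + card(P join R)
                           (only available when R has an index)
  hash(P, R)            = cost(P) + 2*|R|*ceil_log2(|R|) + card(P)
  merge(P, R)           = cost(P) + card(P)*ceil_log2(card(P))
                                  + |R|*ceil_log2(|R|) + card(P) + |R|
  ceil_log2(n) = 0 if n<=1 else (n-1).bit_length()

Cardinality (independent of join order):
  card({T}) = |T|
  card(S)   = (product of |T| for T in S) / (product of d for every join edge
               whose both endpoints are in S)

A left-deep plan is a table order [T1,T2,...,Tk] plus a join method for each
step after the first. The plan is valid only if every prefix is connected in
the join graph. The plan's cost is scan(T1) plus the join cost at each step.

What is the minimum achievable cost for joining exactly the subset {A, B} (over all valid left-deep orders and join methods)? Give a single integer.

8000

Selinger DP over subsets of {A,B}:
  {B}: scan cost=400, card=400
  {A}: scan cost=400, card=400
  {AB}: card=10000; try (B,hash)→8000, (A,hash)→8000, (B,merge)→8400, (A,merge)→8400, (B,nl)→160400, (A,nl)→160400; best=8000 via (B,hash)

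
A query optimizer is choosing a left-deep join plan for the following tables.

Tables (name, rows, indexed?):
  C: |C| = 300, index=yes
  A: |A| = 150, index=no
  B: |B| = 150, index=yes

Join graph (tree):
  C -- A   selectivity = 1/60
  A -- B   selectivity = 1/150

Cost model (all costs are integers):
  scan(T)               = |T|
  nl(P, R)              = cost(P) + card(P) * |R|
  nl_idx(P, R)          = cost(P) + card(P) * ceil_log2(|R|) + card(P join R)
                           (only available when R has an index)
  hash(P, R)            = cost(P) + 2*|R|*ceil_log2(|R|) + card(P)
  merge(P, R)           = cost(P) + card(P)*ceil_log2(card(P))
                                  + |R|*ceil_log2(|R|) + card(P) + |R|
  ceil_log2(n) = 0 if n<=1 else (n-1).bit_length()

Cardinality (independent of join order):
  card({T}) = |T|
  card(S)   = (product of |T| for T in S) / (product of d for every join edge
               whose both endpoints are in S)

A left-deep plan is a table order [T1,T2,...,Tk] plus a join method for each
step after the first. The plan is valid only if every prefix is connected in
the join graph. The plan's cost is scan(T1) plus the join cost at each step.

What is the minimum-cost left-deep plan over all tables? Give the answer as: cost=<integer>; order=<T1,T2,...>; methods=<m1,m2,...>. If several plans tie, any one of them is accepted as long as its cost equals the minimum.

cost=3600; order=A,B,C; methods=nl_idx,nl_idx

Selinger DP (subsets sized 1..n):
  {C}: scan cost=300, card=300
  {A}: scan cost=150, card=150
  {B}: scan cost=150, card=150
  {AC}: card=750; try (C,nl_idx)→2250, (A,hash)→3000, (C,merge)→4500, (A,merge)→4650, (C,hash)→5700, (C,nl)→45150 …(+1); best=2250 via (C,nl_idx)
  {AB}: card=150; try (B,nl_idx)→1500, (B,hash)→2700, (A,hash)→2700, (B,merge)→2850, (A,merge)→2850, (B,nl)→22650 …(+1); best=1500 via (B,nl_idx)
  {ABC}: card=750; try (C,nl_idx)→3600, (B,hash)→5400, (C,merge)→5850, (C,hash)→7050, (B,nl_idx)→9000, (B,merge)→11850 …(+2); best=3600 via (C,nl_idx)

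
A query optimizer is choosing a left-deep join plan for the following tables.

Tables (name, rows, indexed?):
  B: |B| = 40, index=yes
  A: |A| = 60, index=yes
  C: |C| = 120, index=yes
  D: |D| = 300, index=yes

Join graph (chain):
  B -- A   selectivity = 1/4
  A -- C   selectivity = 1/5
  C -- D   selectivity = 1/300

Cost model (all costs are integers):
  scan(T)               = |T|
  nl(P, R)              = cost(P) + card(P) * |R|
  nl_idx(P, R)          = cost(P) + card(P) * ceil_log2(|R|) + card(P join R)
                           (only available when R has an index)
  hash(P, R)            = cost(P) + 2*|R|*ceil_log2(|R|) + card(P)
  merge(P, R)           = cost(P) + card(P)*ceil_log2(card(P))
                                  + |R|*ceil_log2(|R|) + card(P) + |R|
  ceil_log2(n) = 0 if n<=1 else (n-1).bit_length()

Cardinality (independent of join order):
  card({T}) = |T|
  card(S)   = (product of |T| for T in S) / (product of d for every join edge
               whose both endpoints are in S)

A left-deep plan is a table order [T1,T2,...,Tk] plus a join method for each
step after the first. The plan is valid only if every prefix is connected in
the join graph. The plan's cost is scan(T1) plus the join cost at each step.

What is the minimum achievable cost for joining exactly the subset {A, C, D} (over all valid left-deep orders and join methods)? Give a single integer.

Selinger DP over subsets of {A,C,D}:
  {A}: scan cost=60, card=60
  {C}: scan cost=120, card=120
  {D}: scan cost=300, card=300
  {AC}: card=1440; try (A,hash)→960, (C,merge)→1440, (A,merge)→1500, (C,hash)→1800, (C,nl_idx)→1920, (A,nl_idx)→2280 …(+2); best=960 via (A,hash)
  {CD}: card=120; try (D,nl_idx)→1320, (C,hash)→2280, (C,nl_idx)→2520, (D,merge)→4080, (C,merge)→4260, (D,hash)→5640 …(+2); best=1320 via (D,nl_idx)
  {ACD}: card=1440; try (A,hash)→2160, (A,merge)→2700, (A,nl_idx)→3480, (D,hash)→7800, (A,nl)→8520, (D,nl_idx)→15360 …(+2); best=2160 via (A,hash)

2160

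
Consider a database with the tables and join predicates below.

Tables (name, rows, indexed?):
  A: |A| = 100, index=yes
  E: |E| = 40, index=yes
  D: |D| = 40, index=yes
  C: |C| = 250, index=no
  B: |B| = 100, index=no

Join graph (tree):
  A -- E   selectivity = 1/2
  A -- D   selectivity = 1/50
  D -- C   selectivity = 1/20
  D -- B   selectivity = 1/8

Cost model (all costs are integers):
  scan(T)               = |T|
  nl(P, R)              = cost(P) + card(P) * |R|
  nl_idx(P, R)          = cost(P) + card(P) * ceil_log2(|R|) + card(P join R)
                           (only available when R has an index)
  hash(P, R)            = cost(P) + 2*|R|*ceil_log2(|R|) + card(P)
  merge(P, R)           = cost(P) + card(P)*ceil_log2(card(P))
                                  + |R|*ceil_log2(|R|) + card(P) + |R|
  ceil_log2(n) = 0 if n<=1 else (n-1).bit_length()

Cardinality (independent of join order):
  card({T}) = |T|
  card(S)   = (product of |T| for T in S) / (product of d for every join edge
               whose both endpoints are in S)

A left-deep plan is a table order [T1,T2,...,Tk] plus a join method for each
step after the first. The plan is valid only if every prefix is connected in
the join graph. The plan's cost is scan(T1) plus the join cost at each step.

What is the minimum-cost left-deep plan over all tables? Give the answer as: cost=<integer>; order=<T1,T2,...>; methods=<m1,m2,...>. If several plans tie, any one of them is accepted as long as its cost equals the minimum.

Selinger DP (subsets sized 1..n):
  {A}: scan cost=100, card=100
  {E}: scan cost=40, card=40
  {D}: scan cost=40, card=40
  {C}: scan cost=250, card=250
  {B}: scan cost=100, card=100
  {AE}: card=2000; try (E,hash)→680, (A,merge)→1120, (E,merge)→1180, (A,hash)→1480, (A,nl_idx)→2320, (E,nl_idx)→2700 …(+2); best=680 via (E,hash)
  {AD}: card=80; try (A,nl_idx)→400, (D,hash)→680, (D,nl_idx)→780, (A,merge)→1120, (D,merge)→1180, (A,hash)→1480 …(+2); best=400 via (A,nl_idx)
  {CD}: card=500; try (D,hash)→980, (D,nl_idx)→2250, (C,merge)→2570, (D,merge)→2780, (C,hash)→4080, (C,nl)→10040 …(+1); best=980 via (D,hash)
  {BD}: card=500; try (D,hash)→680, (B,merge)→1120, (D,merge)→1180, (D,nl_idx)→1200, (B,hash)→1480, (B,nl)→4040 …(+1); best=680 via (D,hash)
  {ADE}: card=1600; try (E,hash)→960, (E,merge)→1320, (E,nl_idx)→2480, (D,hash)→3160, (E,nl)→3600, (D,nl_idx)→14280 …(+2); best=960 via (E,hash)
  {ACD}: card=1000; try (A,hash)→2880, (C,merge)→3290, (C,hash)→4480, (A,nl_idx)→5480, (A,merge)→6780, (C,nl)→20400 …(+1); best=2880 via (A,hash)
  {ABD}: card=1000; try (B,merge)→1840, (B,hash)→1880, (A,hash)→2580, (A,nl_idx)→5180, (A,merge)→6480, (B,nl)→8400 …(+1); best=1840 via (B,merge)
  {BCD}: card=6250; try (B,hash)→2880, (C,hash)→5180, (B,merge)→6780, (C,merge)→7930, (B,nl)→50980, (C,nl)→125680; best=2880 via (B,hash)
  {ACDE}: card=20000; try (E,hash)→4360, (C,hash)→6560, (E,merge)→14160, (C,merge)→22410, (E,nl_idx)→28880, (E,nl)→42880 …(+1); best=4360 via (E,hash)
  {ABDE}: card=20000; try (E,hash)→3320, (B,hash)→3960, (E,merge)→13120, (B,merge)→20960, (E,nl_idx)→27840, (E,nl)→41840 …(+1); best=3320 via (E,hash)
  {ABCD}: card=12500; try (B,hash)→5280, (C,hash)→6840, (A,hash)→10530, (B,merge)→14680, (C,merge)→15090, (A,nl_idx)→59130 …(+4); best=5280 via (B,hash)
  {ABCDE}: card=250000; try (E,hash)→18260, (B,hash)→25760, (C,hash)→27320, (E,merge)→193060, (B,merge)→325160, (C,merge)→325570 …(+4); best=18260 via (E,hash)

cost=18260; order=C,D,A,B,E; methods=hash,hash,hash,hash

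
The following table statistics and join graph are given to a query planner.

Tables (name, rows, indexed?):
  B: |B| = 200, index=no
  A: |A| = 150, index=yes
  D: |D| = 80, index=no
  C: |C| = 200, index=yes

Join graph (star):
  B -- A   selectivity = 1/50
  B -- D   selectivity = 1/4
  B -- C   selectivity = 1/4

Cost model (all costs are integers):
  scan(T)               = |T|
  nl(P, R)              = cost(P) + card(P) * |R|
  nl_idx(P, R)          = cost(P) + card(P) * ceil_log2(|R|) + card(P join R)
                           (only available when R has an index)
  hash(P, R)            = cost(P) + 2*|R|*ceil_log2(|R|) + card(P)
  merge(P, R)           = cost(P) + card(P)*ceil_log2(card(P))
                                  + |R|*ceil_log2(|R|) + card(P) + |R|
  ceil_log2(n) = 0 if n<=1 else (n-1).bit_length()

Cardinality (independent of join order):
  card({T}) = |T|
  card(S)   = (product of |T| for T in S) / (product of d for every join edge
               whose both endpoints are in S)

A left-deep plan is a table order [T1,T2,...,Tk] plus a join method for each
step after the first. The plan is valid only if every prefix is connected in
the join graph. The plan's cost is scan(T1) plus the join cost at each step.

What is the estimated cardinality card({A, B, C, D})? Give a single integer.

Tables in S: A(150), B(200), C(200), D(80)
Edges inside S: B-A(d=50), B-D(d=4), B-C(d=4)
numerator = 150 * 200 * 200 * 80 = 480000000
denominator = 50 * 4 * 4 = 800
card(S) = 480000000 / 800 = 600000

600000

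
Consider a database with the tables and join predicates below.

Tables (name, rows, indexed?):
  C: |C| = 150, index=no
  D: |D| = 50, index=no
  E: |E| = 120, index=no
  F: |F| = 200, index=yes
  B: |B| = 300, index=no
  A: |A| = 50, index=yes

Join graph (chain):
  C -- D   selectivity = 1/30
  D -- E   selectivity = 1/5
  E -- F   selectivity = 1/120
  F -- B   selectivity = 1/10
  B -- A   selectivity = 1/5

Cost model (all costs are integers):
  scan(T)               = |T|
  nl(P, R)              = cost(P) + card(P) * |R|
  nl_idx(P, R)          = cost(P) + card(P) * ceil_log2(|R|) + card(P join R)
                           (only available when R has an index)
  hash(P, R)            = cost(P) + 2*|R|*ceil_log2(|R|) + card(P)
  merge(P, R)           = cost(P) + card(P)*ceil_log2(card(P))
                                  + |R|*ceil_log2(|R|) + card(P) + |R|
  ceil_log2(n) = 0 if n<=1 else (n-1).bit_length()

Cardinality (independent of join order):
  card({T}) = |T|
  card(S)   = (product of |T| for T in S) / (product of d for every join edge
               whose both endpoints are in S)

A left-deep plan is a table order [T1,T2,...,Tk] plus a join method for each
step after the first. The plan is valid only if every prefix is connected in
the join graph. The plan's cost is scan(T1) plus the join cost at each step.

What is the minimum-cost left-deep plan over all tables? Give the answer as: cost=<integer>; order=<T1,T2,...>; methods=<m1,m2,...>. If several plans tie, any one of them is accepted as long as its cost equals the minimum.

Selinger DP (subsets sized 1..n):
  {C}: scan cost=150, card=150
  {D}: scan cost=50, card=50
  {E}: scan cost=120, card=120
  {F}: scan cost=200, card=200
  {B}: scan cost=300, card=300
  {A}: scan cost=50, card=50
  {CD}: card=250; try (D,hash)→900, (C,merge)→1750, (D,merge)→1850, (C,hash)→2500, (C,nl)→7550, (D,nl)→7650; best=900 via (D,hash)
  {DE}: card=1200; try (D,hash)→840, (E,merge)→1360, (D,merge)→1430, (E,hash)→1780, (E,nl)→6050, (D,nl)→6120; best=840 via (D,hash)
  {EF}: card=200; try (F,nl_idx)→1280, (E,hash)→2080, (F,merge)→2880, (E,merge)→2960, (F,hash)→3440, (F,nl)→24120 …(+1); best=1280 via (F,nl_idx)
  {BF}: card=6000; try (F,hash)→3800, (B,merge)→5000, (F,merge)→5100, (B,hash)→5800, (F,nl_idx)→8700, (B,nl)→60200 …(+1); best=3800 via (F,hash)
  {AB}: card=3000; try (A,hash)→1200, (B,merge)→3400, (A,merge)→3650, (A,nl_idx)→5100, (B,hash)→5500, (B,nl)→15050 …(+1); best=1200 via (A,hash)
  {CDE}: card=6000; try (E,hash)→2830, (E,merge)→4110, (C,hash)→4440, (C,merge)→16590, (E,nl)→30900, (C,nl)→180840; best=2830 via (E,hash)
  {DEF}: card=2000; try (D,hash)→2080, (D,merge)→3430, (F,hash)→5240, (D,nl)→11280, (F,nl_idx)→12440, (F,merge)→17040 …(+1); best=2080 via (D,hash)
  {BEF}: card=6000; try (B,merge)→6080, (B,hash)→6880, (E,hash)→11480, (B,nl)→61280, (E,merge)→88760, (E,nl)→723800; best=6080 via (B,merge)
  {ABF}: card=60000; try (F,hash)→7400, (A,hash)→10400, (F,merge)→42000, (F,nl_idx)→85200, (A,merge)→88150, (A,nl_idx)→99800 …(+2); best=7400 via (F,hash)
  {CDEF}: card=10000; try (C,hash)→6480, (F,hash)→12030, (C,merge)→27430, (F,nl_idx)→60830, (F,merge)→88630, (C,nl)→302080 …(+1); best=6480 via (C,hash)
  {BDEF}: card=60000; try (B,hash)→9480, (D,hash)→12680, (B,merge)→29080, (D,merge)→90430, (D,nl)→306080, (B,nl)→602080; best=9480 via (B,hash)
  {ABEF}: card=60000; try (A,hash)→12680, (E,hash)→69080, (A,merge)→90430, (A,nl_idx)→102080, (A,nl)→306080, (E,merge)→1028360 …(+1); best=12680 via (A,hash)
  {BCDEF}: card=300000; try (B,hash)→21880, (C,hash)→71880, (B,merge)→159480, (C,merge)→1030830, (B,nl)→3006480, (C,nl)→9009480; best=21880 via (B,hash)
  {ABDEF}: card=600000; try (A,hash)→70080, (D,hash)→73280, (A,nl_idx)→969480, (A,merge)→1029830, (D,merge)→1033030, (A,nl)→3009480 …(+1); best=70080 via (A,hash)
  {ABCDEF}: card=3000000; try (A,hash)→322480, (C,hash)→672480, (A,nl_idx)→4821880, (A,merge)→6022230, (C,merge)→12671430, (A,nl)→15021880 …(+1); best=322480 via (A,hash)

cost=322480; order=E,F,D,C,B,A; methods=nl_idx,hash,hash,hash,hash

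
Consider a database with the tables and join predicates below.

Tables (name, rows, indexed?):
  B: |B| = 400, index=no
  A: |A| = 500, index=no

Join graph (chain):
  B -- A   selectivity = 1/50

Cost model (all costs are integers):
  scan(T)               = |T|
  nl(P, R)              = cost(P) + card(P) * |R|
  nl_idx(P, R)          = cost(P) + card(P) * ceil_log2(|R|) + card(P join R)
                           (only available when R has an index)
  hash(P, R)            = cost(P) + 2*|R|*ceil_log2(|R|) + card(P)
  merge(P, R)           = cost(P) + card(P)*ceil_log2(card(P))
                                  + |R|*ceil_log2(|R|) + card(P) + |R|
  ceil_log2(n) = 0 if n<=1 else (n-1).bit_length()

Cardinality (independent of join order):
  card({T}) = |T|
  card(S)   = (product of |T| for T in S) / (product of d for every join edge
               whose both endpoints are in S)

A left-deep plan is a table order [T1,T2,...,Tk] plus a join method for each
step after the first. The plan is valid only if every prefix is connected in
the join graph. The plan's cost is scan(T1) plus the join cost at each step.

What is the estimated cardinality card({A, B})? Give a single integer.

4000

Tables in S: A(500), B(400)
Edges inside S: B-A(d=50)
numerator = 500 * 400 = 200000
denominator = 50 = 50
card(S) = 200000 / 50 = 4000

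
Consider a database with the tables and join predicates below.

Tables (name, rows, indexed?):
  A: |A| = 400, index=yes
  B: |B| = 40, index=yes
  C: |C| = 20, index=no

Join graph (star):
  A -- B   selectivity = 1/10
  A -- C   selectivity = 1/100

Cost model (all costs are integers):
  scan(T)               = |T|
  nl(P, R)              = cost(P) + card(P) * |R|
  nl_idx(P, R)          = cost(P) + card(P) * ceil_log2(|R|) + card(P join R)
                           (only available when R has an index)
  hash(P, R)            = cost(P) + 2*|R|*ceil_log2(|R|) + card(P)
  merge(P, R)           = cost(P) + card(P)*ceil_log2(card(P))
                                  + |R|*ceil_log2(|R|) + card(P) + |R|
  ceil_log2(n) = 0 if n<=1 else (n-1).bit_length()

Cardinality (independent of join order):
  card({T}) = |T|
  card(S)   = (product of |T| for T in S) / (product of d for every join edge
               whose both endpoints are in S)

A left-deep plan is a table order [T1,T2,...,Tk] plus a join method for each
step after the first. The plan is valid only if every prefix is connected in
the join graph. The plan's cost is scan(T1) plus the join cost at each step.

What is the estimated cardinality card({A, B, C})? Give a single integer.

Tables in S: A(400), B(40), C(20)
Edges inside S: A-B(d=10), A-C(d=100)
numerator = 400 * 40 * 20 = 320000
denominator = 10 * 100 = 1000
card(S) = 320000 / 1000 = 320

320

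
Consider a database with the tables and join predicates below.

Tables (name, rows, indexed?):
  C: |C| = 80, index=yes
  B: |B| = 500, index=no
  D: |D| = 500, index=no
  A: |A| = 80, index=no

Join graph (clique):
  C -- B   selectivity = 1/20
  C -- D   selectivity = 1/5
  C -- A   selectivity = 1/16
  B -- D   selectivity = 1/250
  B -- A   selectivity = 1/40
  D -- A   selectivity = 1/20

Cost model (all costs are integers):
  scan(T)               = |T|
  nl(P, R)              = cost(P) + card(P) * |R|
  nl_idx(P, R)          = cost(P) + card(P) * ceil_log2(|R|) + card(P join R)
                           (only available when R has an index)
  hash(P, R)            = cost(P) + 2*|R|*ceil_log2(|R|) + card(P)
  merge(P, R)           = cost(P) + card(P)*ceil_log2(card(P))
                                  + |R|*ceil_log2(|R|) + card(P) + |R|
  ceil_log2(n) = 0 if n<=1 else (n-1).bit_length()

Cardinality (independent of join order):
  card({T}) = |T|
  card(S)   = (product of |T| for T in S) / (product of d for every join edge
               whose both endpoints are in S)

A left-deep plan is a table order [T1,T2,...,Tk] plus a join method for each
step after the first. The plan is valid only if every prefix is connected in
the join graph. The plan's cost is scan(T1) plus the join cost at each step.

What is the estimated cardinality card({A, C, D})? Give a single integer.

2000

Tables in S: A(80), C(80), D(500)
Edges inside S: C-D(d=5), C-A(d=16), D-A(d=20)
numerator = 80 * 80 * 500 = 3200000
denominator = 5 * 16 * 20 = 1600
card(S) = 3200000 / 1600 = 2000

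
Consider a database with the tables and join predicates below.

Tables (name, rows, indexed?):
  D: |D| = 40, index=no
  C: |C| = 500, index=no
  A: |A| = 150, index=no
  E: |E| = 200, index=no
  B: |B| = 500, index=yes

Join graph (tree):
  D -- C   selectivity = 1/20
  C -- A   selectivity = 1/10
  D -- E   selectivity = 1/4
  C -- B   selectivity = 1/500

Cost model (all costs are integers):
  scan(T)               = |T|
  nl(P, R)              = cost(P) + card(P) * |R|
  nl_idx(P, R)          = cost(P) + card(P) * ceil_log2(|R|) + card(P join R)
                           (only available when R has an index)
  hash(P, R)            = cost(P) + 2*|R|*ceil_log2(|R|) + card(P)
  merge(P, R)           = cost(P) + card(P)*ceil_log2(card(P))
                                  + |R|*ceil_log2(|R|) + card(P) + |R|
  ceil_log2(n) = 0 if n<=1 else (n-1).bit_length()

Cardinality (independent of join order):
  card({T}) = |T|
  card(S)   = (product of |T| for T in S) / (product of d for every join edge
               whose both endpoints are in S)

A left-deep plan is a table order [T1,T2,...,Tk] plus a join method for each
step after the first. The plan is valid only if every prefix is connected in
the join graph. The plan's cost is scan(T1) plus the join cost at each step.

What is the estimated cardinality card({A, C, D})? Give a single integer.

Tables in S: A(150), C(500), D(40)
Edges inside S: D-C(d=20), C-A(d=10)
numerator = 150 * 500 * 40 = 3000000
denominator = 20 * 10 = 200
card(S) = 3000000 / 200 = 15000

15000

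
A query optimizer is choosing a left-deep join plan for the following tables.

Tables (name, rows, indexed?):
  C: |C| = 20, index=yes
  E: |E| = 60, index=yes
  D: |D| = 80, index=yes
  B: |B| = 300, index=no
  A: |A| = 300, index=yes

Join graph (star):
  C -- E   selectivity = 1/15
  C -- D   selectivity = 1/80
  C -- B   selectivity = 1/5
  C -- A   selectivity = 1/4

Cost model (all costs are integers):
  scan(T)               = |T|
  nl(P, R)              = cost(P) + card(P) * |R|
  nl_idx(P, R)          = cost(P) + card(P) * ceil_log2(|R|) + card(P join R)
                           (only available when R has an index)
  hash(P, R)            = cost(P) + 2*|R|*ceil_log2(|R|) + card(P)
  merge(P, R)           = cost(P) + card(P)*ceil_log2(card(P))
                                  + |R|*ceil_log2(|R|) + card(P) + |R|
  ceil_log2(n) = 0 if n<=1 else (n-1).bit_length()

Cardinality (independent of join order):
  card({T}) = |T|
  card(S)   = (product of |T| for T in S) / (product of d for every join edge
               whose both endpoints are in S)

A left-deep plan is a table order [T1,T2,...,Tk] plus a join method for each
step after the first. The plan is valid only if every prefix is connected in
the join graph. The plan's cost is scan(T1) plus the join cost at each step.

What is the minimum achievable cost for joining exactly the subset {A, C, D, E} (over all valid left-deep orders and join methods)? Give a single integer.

Selinger DP over subsets of {A,C,D,E}:
  {C}: scan cost=20, card=20
  {E}: scan cost=60, card=60
  {D}: scan cost=80, card=80
  {A}: scan cost=300, card=300
  {CE}: card=80; try (E,nl_idx)→220, (C,hash)→320, (C,nl_idx)→440, (E,merge)→560, (C,merge)→600, (E,hash)→760 …(+2); best=220 via (E,nl_idx)
  {CD}: card=20; try (D,nl_idx)→180, (C,hash)→360, (C,nl_idx)→500, (D,merge)→780, (C,merge)→840, (D,hash)→1160 …(+2); best=180 via (D,nl_idx)
  {AC}: card=1500; try (C,hash)→800, (A,nl_idx)→1700, (A,merge)→3140, (C,nl_idx)→3300, (C,merge)→3420, (A,hash)→5440 …(+2); best=800 via (C,hash)
  {CDE}: card=80; try (E,nl_idx)→380, (E,merge)→720, (D,nl_idx)→860, (E,hash)→920, (E,nl)→1380, (D,hash)→1420 …(+2); best=380 via (E,nl_idx)
  {ACE}: card=6000; try (E,hash)→3020, (A,merge)→3860, (A,hash)→5700, (A,nl_idx)→6940, (E,nl_idx)→15800, (E,merge)→19220 …(+2); best=3020 via (E,hash)
  {ACD}: card=1500; try (A,nl_idx)→1860, (A,merge)→3300, (D,hash)→3420, (A,hash)→5600, (A,nl)→6180, (D,nl_idx)→12800 …(+2); best=1860 via (A,nl_idx)
  {ACDE}: card=6000; try (A,merge)→4020, (E,hash)→4080, (A,hash)→5860, (A,nl_idx)→7100, (D,hash)→10140, (E,nl_idx)→16860 …(+6); best=4020 via (A,merge)

4020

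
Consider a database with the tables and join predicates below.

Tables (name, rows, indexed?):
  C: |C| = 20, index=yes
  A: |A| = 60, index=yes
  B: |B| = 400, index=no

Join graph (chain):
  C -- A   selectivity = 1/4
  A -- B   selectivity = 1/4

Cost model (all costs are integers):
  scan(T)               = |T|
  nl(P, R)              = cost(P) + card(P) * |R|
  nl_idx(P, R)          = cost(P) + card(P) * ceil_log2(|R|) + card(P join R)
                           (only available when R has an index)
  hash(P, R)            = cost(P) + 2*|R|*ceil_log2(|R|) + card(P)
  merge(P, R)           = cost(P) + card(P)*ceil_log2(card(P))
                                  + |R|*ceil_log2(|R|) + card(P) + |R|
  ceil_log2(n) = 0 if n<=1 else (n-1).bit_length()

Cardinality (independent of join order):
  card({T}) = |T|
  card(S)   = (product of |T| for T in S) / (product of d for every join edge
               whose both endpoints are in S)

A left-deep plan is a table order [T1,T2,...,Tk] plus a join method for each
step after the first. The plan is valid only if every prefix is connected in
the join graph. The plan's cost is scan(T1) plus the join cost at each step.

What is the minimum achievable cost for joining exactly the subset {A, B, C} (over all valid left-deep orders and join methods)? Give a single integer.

Selinger DP over subsets of {A,B,C}:
  {C}: scan cost=20, card=20
  {A}: scan cost=60, card=60
  {B}: scan cost=400, card=400
  {AC}: card=300; try (C,hash)→320, (A,nl_idx)→440, (A,merge)→560, (C,merge)→600, (C,nl_idx)→660, (A,hash)→760 …(+2); best=320 via (C,hash)
  {AB}: card=6000; try (A,hash)→1520, (B,merge)→4480, (A,merge)→4820, (B,hash)→7320, (A,nl_idx)→8800, (B,nl)→24060 …(+1); best=1520 via (A,hash)
  {ABC}: card=30000; try (B,merge)→7320, (C,hash)→7720, (B,hash)→7820, (C,nl_idx)→61520, (C,merge)→85640, (B,nl)→120320 …(+1); best=7320 via (B,merge)

7320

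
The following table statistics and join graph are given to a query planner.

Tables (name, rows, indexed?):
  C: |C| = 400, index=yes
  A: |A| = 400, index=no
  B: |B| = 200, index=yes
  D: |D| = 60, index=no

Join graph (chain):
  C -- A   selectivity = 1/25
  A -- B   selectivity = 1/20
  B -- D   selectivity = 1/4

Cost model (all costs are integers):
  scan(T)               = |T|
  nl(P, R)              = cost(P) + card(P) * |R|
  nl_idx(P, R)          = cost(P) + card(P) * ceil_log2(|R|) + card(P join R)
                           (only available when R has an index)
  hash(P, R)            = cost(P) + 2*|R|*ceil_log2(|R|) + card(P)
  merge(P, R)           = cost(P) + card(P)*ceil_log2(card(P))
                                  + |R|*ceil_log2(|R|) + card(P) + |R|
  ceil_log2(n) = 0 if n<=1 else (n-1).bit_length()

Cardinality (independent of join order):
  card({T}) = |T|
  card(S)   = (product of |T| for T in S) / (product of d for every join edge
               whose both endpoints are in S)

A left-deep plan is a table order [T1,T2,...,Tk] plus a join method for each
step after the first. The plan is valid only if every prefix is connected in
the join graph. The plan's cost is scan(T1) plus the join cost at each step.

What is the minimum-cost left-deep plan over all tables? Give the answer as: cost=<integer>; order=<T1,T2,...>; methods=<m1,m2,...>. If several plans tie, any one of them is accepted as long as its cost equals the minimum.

cost=75920; order=A,B,D,C; methods=hash,hash,hash

Selinger DP (subsets sized 1..n):
  {C}: scan cost=400, card=400
  {A}: scan cost=400, card=400
  {B}: scan cost=200, card=200
  {D}: scan cost=60, card=60
  {AC}: card=6400; try (C,hash)→8000, (A,hash)→8000, (C,merge)→8400, (A,merge)→8400, (C,nl_idx)→10400, (C,nl)→160400 …(+1); best=8000 via (C,hash)
  {AB}: card=4000; try (B,hash)→4000, (A,merge)→6000, (B,merge)→6200, (B,nl_idx)→7600, (A,hash)→7600, (A,nl)→80200 …(+1); best=4000 via (B,hash)
  {BD}: card=3000; try (D,hash)→1120, (B,merge)→2280, (D,merge)→2420, (B,hash)→3320, (B,nl_idx)→3540, (B,nl)→12060 …(+1); best=1120 via (D,hash)
  {ABC}: card=64000; try (C,hash)→15200, (B,hash)→17600, (C,merge)→60000, (B,merge)→99400, (C,nl_idx)→104000, (B,nl_idx)→123200 …(+2); best=15200 via (C,hash)
  {ABD}: card=60000; try (D,hash)→8720, (A,hash)→11320, (A,merge)→44120, (D,merge)→56420, (D,nl)→244000, (A,nl)→1201120; best=8720 via (D,hash)
  {ABCD}: card=960000; try (C,hash)→75920, (D,hash)→79920, (C,merge)→1032720, (D,merge)→1103620, (C,nl_idx)→1508720, (D,nl)→3855200 …(+1); best=75920 via (C,hash)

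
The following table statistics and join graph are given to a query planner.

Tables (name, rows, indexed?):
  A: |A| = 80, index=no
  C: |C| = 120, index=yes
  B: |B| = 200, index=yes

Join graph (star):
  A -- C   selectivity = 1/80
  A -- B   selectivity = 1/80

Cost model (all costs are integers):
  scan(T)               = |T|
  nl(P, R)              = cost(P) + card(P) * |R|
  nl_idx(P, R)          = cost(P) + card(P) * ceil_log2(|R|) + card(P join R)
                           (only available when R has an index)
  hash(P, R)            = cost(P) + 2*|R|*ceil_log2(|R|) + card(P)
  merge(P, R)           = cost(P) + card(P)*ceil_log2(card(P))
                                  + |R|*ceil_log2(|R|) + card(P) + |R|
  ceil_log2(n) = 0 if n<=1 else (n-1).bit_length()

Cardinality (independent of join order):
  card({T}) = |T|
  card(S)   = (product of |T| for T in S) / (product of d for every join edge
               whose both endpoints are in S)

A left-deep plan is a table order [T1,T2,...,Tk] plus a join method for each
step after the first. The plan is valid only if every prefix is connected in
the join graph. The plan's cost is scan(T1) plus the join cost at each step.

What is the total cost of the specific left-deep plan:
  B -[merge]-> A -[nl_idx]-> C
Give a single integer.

step 1: scan B: cost=200, card=200
step 2: join A via merge
    card(P join A) = 200*80/(80) = 200
    cost = 200 + 200*8 + 80*7 + 200 + 80 = 2640
step 3: join C via nl_idx
    card(P join C) = 200*120/(80) = 300
    cost = 2640 + 200*7 + 300 = 4340

4340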